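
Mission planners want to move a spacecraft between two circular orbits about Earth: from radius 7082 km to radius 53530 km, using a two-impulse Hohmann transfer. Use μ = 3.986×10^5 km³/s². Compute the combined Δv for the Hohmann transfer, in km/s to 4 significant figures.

Semi-major axis of the transfer orbit: a_t = (7082 + 53530)/2 = 30306 km.
Circular speed at r₁: v₁ = √(μ/r₁) = √(3.986×10^5/7082) = 7.50224 km/s.
Transfer-orbit speed at r₁ (v² = μ(2/r − 1/a)): v_p = √[μ(2/r₁ − 1/a_t)] = 9.97069 km/s.
First burn Δv₁ = |v_p − v₁| = 2.468 km/s.
Circular speed at r₂: v₂ = √(μ/r₂) = 2.729 km/s.
Transfer-orbit speed at r₂: v_a = √[μ(2/r₂ − 1/a_t)] = 1.319 km/s.
Second burn Δv₂ = |v₂ − v_a| = 1.410 km/s.
Total Δv = Δv₁ + Δv₂ = 3.878 km/s.

Δv = 3.878 km/s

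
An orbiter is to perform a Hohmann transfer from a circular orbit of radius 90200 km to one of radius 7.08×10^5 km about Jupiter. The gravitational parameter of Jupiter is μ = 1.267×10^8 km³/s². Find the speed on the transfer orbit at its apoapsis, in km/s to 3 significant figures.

The Hohmann ellipse has a_t = (r₁ + r₂)/2 = 3.991×10^5 km.
At apoapsis, r = 7.080×10^5 km.
Applying v² = μ(2/r − 1/a_t): v = 6.360 km/s.

v = 6.36 km/s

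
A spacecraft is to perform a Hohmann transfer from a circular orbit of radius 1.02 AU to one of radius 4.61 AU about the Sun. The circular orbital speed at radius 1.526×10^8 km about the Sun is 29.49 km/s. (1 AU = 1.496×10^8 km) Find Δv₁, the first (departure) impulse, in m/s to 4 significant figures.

Δv₁ = 8249 m/s

From the circular-orbit relation v² = μ/r at r = 1.526×10^8 km: μ = v²r = (29.49)² × 1.526×10^8 = 1.32710×10^11 km³/s².
In km: r₁ = 1.02 × 1.496×10^8 = 1.52592×10^8 km; r₂ = 4.61 × 1.496×10^8 = 6.89656×10^8 km.
Transfer-ellipse semi-major axis a_t = (r₁ + r₂)/2 = (1.52592×10^8 + 6.89656×10^8)/2 = 4.21124×10^8 km.
On the circular orbit at r = 1.52592×10^8 km, v_c = √(μ/r) = 29.491 km/s.
Transfer-orbit speed at the same r (vis-viva, a = a_t): v_t = √[μ(2/r − 1/a_t)] = 37.740 km/s.
Δv₁ = |v_t − v_c| = |37.740 − 29.491| = 8.249 km/s.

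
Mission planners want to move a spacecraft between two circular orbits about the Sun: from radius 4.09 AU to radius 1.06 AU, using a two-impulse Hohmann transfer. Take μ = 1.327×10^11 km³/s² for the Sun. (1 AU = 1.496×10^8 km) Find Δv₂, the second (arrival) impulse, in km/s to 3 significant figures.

Δv₂ = 7.53 km/s

In km: r₁ = 4.09 × 1.496×10^8 = 6.11864×10^8 km; r₂ = 1.06 × 1.496×10^8 = 1.58576×10^8 km.
Transfer-ellipse semi-major axis a_t = (r₁ + r₂)/2 = (6.11864×10^8 + 1.58576×10^8)/2 = 3.8522×10^8 km.
Circular speed at r = 1.58576×10^8 km: v_c = √(μ/r) = 28.93 km/s.
Vis-viva on the transfer ellipse at r = 1.58576×10^8 km gives v_t = √[μ(2/r − 1/a_t)] = 36.46 km/s.
Δv₂ = |v_t − v_c| = |36.46 − 28.93| = 7.530 km/s.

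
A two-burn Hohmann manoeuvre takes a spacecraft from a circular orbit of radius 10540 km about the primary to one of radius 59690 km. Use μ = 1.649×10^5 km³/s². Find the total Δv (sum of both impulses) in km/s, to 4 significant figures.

Semi-major axis of the transfer orbit: a_t = (10540 + 59690)/2 = 35115 km.
At r₁ the circular-orbit speed is v₁ = √(μ/r₁) = 3.9554 km/s.
On the transfer ellipse at r₁, vis-viva gives v_p = √[μ(2/r₁ − 1/a_t)] = 5.1570 km/s.
First burn Δv₁ = |v_p − v₁| = 1.2016 km/s.
At r₂, v₂ = √(μ/r₂) = 1.66211 km/s.
Transfer-orbit speed at r₂: v_a = √[μ(2/r₂ − 1/a_t)] = 0.910612 km/s.
Second burn Δv₂ = |v₂ − v_a| = 0.75150 km/s.
Δv = Δv₁ + Δv₂ = 1.2016 + 0.75150 = 1.953 km/s.

Δv = 1.953 km/s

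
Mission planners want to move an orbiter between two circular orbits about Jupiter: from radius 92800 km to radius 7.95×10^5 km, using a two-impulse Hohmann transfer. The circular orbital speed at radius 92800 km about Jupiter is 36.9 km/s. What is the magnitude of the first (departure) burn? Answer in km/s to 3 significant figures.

From the circular-orbit relation v² = μ/r at r = 92800 km: μ = v²r = (36.9)² × 92800 = 1.26357×10^8 km³/s².
The Hohmann ellipse has a_t = (r₁ + r₂)/2 = 4.439×10^5 km.
On the circular orbit at r = 92800 km, v_c = √(μ/r) = 36.90 km/s.
Transfer-orbit speed at the same r (vis-viva, a = a_t): v_t = √[μ(2/r − 1/a_t)] = 49.38 km/s.
Δv₁ = |v_t − v_c| = |49.38 − 36.90| = 12.48 km/s.

Δv₁ = 12.5 km/s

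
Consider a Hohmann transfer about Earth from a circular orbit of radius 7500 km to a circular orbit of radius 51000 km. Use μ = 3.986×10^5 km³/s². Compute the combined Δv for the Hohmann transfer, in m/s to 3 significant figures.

Semi-major axis of the transfer orbit: a_t = (7500 + 51000)/2 = 29250 km.
At r₁ the circular-orbit speed is v₁ = √(μ/r₁) = 7.290 km/s.
Transfer-orbit speed at r₁ (v² = μ(2/r − 1/a)): v_p = √[μ(2/r₁ − 1/a_t)] = 9.626 km/s.
First burn Δv₁ = |v_p − v₁| = 2.336 km/s.
At r₂, v₂ = √(μ/r₂) = 2.796 km/s.
Transfer-orbit speed at r₂: v_a = √[μ(2/r₂ − 1/a_t)] = 1.416 km/s.
Second burn Δv₂ = |v₂ − v_a| = 1.380 km/s.
Total Δv = Δv₁ + Δv₂ = 3.716 km/s.

Δv = 3720 m/s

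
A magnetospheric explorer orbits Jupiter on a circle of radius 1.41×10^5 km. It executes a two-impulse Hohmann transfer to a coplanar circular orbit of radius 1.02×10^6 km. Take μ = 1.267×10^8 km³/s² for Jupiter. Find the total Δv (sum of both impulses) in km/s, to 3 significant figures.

Semi-major axis of the transfer orbit: a_t = (1.410×10^5 + 1.020×10^6)/2 = 5.805×10^5 km.
At r₁ the circular-orbit speed is v₁ = √(μ/r₁) = 29.976 km/s.
On the transfer ellipse at r₁, vis-viva equation gives v_p = √[μ(2/r₁ − 1/a_t)] = 39.735 km/s.
First burn Δv₁ = |v_p − v₁| = 9.759 km/s.
At r₂, v₂ = √(μ/r₂) = 11.145 km/s.
Transfer-orbit speed at r₂: v_a = √[μ(2/r₂ − 1/a_t)] = 5.4928 km/s.
Second burn Δv₂ = |v₂ − v_a| = 5.652 km/s.
Δv = Δv₁ + Δv₂ = 9.759 + 5.652 = 15.41 km/s.

Δv = 15.4 km/s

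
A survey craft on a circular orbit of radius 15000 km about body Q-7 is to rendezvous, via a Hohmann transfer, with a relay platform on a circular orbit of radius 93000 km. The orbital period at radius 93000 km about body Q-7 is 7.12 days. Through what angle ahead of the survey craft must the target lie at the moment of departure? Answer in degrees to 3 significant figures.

From Kepler's third law T² = 4π²r³/μ at r = 93000 km, T = 7.12 days = 7.12 × 86400 s = 6.15168×10^5 s: μ = 4π²r³/T² = 83911.4 km³/s².
Semi-major axis of the transfer orbit: a_t = (15000 + 93000)/2 = 54000 km.
The half-period of the transfer ellipse is t = π√(a_t³/μ) = 1.361×10^5 s.
Target angular speed ω₂ = √(μ/r₂³) = 1.021×10^-5 rad/s.
Angle swept by the target during transfer: ω₂·t = 1.390 rad = 79.64°.
Arrival is 180° from departure on the ellipse, so φ = 180° − 79.64° = 100°.

φ = 100°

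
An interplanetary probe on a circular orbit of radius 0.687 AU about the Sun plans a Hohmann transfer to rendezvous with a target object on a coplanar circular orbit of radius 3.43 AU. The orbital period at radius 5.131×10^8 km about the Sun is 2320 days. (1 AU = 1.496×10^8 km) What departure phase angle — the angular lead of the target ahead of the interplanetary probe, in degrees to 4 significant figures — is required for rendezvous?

φ = 96.31°

From Kepler's third law T² = 4π²r³/μ at r = 5.131×10^8 km, T = 2320 days = 2320 × 86400 s = 2.00448×10^8 s: μ = 4π²r³/T² = 1.32728×10^11 km³/s².
In km: r₁ = 0.687 × 1.496×10^8 = 1.027752×10^8 km; r₂ = 3.43 × 1.496×10^8 = 5.13128×10^8 km.
Semi-major axis of the transfer orbit: a_t = (1.027752×10^8 + 5.13128×10^8)/2 = 3.079516×10^8 km.
The half-period of the transfer ellipse is t = π√(a_t³/μ) = 4.6601×10^7 s.
Target angular speed ω₂ = √(μ/r₂³) = 3.1343×10^-8 rad/s.
Angle swept by the target during transfer: ω₂·t = 1.4606 rad = 83.69°.
The interplanetary probe traverses 180° on the transfer ellipse, so the target must lead by 180° − 83.69° = 96.31°.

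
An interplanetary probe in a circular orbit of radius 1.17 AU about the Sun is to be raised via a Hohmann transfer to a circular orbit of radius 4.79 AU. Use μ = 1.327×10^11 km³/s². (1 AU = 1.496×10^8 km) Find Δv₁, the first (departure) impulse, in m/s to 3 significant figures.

In km: r₁ = 1.17 × 1.496×10^8 = 1.75032×10^8 km; r₂ = 4.79 × 1.496×10^8 = 7.16584×10^8 km.
Semi-major axis of the transfer orbit: a_t = (1.75032×10^8 + 7.16584×10^8)/2 = 4.45808×10^8 km.
Circular speed at r = 1.75032×10^8 km: v_c = √(μ/r) = 27.5345 km/s.
Vis-viva on the transfer ellipse at r = 1.75032×10^8 km gives v_t = √[μ(2/r − 1/a_t)] = 34.9089 km/s.
Δv₁ = |v_t − v_c| = |34.9089 − 27.5345| = 7.374 km/s.

Δv₁ = 7370 m/s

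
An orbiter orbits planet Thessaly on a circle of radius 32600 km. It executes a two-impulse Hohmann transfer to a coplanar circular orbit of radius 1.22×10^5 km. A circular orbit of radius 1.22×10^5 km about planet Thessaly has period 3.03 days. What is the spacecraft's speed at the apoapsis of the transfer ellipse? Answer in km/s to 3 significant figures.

v = 1.90 km/s

From Kepler's third law T² = 4π²r³/μ at r = 1.22×10^5 km, T = 3.03 days = 3.03 × 86400 s = 2.61792×10^5 s: μ = 4π²r³/T² = 1.04599×10^6 km³/s².
Transfer-ellipse semi-major axis a_t = (r₁ + r₂)/2 = (32600 + 1.220×10^5)/2 = 77300 km.
The apoapsis of the transfer ellipse is at r = 1.220×10^5 km.
From the vis-viva equation, v = √[μ(2/r − 1/a_t)] = 1.902 km/s.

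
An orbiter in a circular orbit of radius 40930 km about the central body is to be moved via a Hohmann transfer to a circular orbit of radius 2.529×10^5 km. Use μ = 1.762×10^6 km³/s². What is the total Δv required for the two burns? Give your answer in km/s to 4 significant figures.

Semi-major axis of the transfer orbit: a_t = (40930 + 2.529×10^5)/2 = 1.46915×10^5 km.
Circular speed at r₁: v₁ = √(μ/r₁) = √(1.762×10^6/40930) = 6.56118 km/s.
Transfer-orbit speed at r₁ (vis-viva): v_p = √[μ(2/r₁ − 1/a_t)] = 8.60842 km/s.
First burn Δv₁ = |v_p − v₁| = 2.04724 km/s.
At r₂, v₂ = √(μ/r₂) = 2.63954 km/s.
Transfer-orbit speed at r₂: v_a = √[μ(2/r₂ − 1/a_t)] = 1.39321 km/s.
Second burn Δv₂ = |v₂ − v_a| = 1.24633 km/s.
Total Δv = Δv₁ + Δv₂ = 3.294 km/s.

Δv = 3.294 km/s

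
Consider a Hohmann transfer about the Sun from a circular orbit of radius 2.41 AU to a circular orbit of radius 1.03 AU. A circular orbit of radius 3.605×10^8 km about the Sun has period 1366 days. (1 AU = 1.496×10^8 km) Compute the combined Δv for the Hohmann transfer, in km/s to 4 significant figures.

Δv = 9.733 km/s

From Kepler's third law T² = 4π²r³/μ at r = 3.605×10^8 km, T = 1366 days = 1366 × 86400 s = 1.180224×10^8 s: μ = 4π²r³/T² = 1.32784×10^11 km³/s².
In km: r₁ = 2.41 × 1.496×10^8 = 3.60536×10^8 km; r₂ = 1.03 × 1.496×10^8 = 1.54088×10^8 km.
The Hohmann ellipse has a_t = (r₁ + r₂)/2 = 2.57312×10^8 km.
At r₁ the circular-orbit speed is v₁ = √(μ/r₁) = 19.19 km/s.
Transfer-orbit speed at r₁ (vis-viva equation): v_a = √[μ(2/r₁ − 1/a_t)] = 14.85 km/s.
First burn Δv₁ = |v_a − v₁| = 4.340 km/s.
Circular speed at r₂: v₂ = √(μ/r₂) = 29.355 km/s.
Transfer-orbit speed at r₂: v_p = √[μ(2/r₂ − 1/a_t)] = 34.748 km/s.
Second burn Δv₂ = |v₂ − v_p| = 5.393 km/s.
Total Δv = Δv₁ + Δv₂ = 9.733 km/s.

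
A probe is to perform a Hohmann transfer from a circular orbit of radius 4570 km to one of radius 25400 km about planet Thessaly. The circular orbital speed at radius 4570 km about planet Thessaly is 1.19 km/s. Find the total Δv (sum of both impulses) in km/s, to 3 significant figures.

From the circular-orbit relation v² = μ/r at r = 4570 km: μ = v²r = (1.19)² × 4570 = 6471.58 km³/s².
The Hohmann ellipse has a_t = (r₁ + r₂)/2 = 14985 km.
Circular speed at r₁: v₁ = √(μ/r₁) = √(6471.58/4570) = 1.1900 km/s.
On the transfer ellipse at r₁, v² = μ(2/r − 1/a) gives v_p = √[μ(2/r₁ − 1/a_t)] = 1.5493 km/s.
First burn Δv₁ = |v_p − v₁| = 0.3593 km/s.
Circular speed at r₂: v₂ = √(μ/r₂) = 0.5048 km/s.
Transfer-orbit speed at r₂: v_a = √[μ(2/r₂ − 1/a_t)] = 0.2788 km/s.
Second burn Δv₂ = |v₂ − v_a| = 0.2260 km/s.
Δv = Δv₁ + Δv₂ = 0.3593 + 0.2260 = 0.5853 km/s.

Δv = 0.585 km/s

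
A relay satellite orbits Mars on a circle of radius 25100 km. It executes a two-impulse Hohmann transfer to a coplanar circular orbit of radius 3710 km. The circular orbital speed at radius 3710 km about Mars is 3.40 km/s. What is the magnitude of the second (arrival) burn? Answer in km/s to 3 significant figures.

From the circular-orbit relation v² = μ/r at r = 3710 km: μ = v²r = (3.40)² × 3710 = 42887.6 km³/s².
The Hohmann ellipse has a_t = (r₁ + r₂)/2 = 14405 km.
Circular speed at r = 3710 km: v_c = √(μ/r) = 3.400 km/s.
Vis-viva on the transfer ellipse at r = 3710 km gives v_t = √[μ(2/r − 1/a_t)] = 4.488 km/s.
Δv₂ = |v_t − v_c| = |4.488 − 3.400| = 1.088 km/s.

Δv₂ = 1.09 km/s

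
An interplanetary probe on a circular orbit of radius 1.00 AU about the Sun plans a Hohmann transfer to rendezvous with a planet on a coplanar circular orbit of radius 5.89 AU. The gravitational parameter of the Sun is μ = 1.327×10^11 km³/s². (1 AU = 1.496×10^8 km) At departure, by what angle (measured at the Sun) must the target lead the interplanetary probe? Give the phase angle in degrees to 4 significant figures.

In km: r₁ = 1.00 × 1.496×10^8 = 1.496×10^8 km; r₂ = 5.89 × 1.496×10^8 = 8.81144×10^8 km.
Transfer-ellipse semi-major axis a_t = (r₁ + r₂)/2 = (1.496×10^8 + 8.81144×10^8)/2 = 5.15372×10^8 km.
The half-period of the transfer ellipse is t = π√(a_t³/μ) = 1.00901×10^8 s.
Target angular speed ω₂ = √(μ/r₂³) = 1.39272×10^-8 rad/s.
Angle swept by the target during transfer: ω₂·t = 1.4053 rad = 80.52°.
The interplanetary probe traverses 180° on the transfer ellipse, so the target must lead by 180° − 80.52° = 99.48°.

φ = 99.48°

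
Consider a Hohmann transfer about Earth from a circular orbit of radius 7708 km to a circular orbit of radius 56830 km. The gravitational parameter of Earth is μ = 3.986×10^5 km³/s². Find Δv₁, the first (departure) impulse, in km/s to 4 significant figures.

Transfer-ellipse semi-major axis a_t = (r₁ + r₂)/2 = (7708 + 56830)/2 = 32269 km.
On the circular orbit at r = 7708 km, v_c = √(μ/r) = 7.191 km/s.
Transfer-orbit speed at the same r (vis-viva, a = a_t): v_t = √[μ(2/r − 1/a_t)] = 9.543 km/s.
Δv₁ = |v_t − v_c| = |9.543 − 7.191| = 2.352 km/s.

Δv₁ = 2.352 km/s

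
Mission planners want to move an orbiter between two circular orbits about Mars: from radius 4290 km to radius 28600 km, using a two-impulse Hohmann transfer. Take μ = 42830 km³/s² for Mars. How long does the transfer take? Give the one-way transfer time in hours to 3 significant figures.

t = 8.89 hours

Semi-major axis of the transfer orbit: a_t = (4290 + 28600)/2 = 16445 km.
By Kepler's third law the transfer-orbit period is T = 2π√(a_t³/μ), so t = T/2 = 32010 s.
Converting: 32010 s ÷ 3600 s/hour = 8.89 hours.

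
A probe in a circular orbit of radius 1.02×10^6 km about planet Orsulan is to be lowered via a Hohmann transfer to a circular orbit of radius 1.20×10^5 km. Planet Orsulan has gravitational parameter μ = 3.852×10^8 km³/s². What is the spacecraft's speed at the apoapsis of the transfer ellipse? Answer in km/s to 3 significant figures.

Semi-major axis of the transfer orbit: a_t = (1.020×10^6 + 1.200×10^5)/2 = 5.700×10^5 km.
At apoapsis, r = 1.020×10^6 km.
From the vis-viva equation, v = √[μ(2/r − 1/a_t)] = 8.917 km/s.

v = 8.92 km/s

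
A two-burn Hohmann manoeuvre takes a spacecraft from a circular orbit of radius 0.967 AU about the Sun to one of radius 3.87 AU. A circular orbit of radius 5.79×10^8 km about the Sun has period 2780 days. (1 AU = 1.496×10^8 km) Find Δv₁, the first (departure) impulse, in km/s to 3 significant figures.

Δv₁ = 8.03 km/s

From Kepler's third law T² = 4π²r³/μ at r = 5.79×10^8 km, T = 2780 days = 2780 × 86400 s = 2.40192×10^8 s: μ = 4π²r³/T² = 1.32825×10^11 km³/s².
In km: r₁ = 0.967 × 1.496×10^8 = 1.446632×10^8 km; r₂ = 3.87 × 1.496×10^8 = 5.78952×10^8 km.
Semi-major axis of the transfer orbit: a_t = (1.446632×10^8 + 5.78952×10^8)/2 = 3.618076×10^8 km.
Circular speed at r = 1.446632×10^8 km: v_c = √(μ/r) = 30.301 km/s.
Transfer-orbit speed at the same r (vis-viva, a = a_t): v_t = √[μ(2/r − 1/a_t)] = 38.330 km/s.
Δv₁ = |v_t − v_c| = |38.330 − 30.301| = 8.029 km/s.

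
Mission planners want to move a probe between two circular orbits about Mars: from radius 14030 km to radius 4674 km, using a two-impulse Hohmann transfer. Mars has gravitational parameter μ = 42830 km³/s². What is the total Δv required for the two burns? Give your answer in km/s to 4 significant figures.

Transfer-ellipse semi-major axis a_t = (r₁ + r₂)/2 = (14030 + 4674)/2 = 9352 km.
Circular speed at r₁: v₁ = √(μ/r₁) = √(42830/14030) = 1.747 km/s.
On the transfer ellipse at r₁, vis-viva equation gives v_a = √[μ(2/r₁ − 1/a_t)] = 1.235 km/s.
First burn Δv₁ = |v_a − v₁| = 0.5120 km/s.
At r₂, v₂ = √(μ/r₂) = 3.0271 km/s.
Transfer-orbit speed at r₂: v_p = √[μ(2/r₂ − 1/a_t)] = 3.7077 km/s.
Second burn Δv₂ = |v₂ − v_p| = 0.6806 km/s.
Δv = Δv₁ + Δv₂ = 0.5120 + 0.6806 = 1.193 km/s.

Δv = 1.193 km/s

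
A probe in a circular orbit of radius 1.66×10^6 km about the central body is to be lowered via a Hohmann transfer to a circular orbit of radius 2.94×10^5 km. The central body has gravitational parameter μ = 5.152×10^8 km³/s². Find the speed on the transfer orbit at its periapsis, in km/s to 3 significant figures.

Semi-major axis of the transfer orbit: a_t = (1.660×10^6 + 2.940×10^5)/2 = 9.770×10^5 km.
At periapsis, r = 2.940×10^5 km.
Applying v² = μ(2/r − 1/a_t): v = 54.57 km/s.

v = 54.6 km/s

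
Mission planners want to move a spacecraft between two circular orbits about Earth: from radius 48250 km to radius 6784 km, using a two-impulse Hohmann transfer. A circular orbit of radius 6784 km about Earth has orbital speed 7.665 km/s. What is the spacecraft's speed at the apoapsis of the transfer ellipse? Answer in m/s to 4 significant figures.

v = 1427 m/s

From the circular-orbit relation v² = μ/r at r = 6784 km: μ = v²r = (7.665)² × 6784 = 3.98575×10^5 km³/s².
The Hohmann ellipse has a_t = (r₁ + r₂)/2 = 27517 km.
At apoapsis, r = 48250 km.
Vis-viva: v = √[μ(2/r − 1/a_t)] = √[3.98575×10^5 × (2/48250 − 1/27517)] = 1.427 km/s.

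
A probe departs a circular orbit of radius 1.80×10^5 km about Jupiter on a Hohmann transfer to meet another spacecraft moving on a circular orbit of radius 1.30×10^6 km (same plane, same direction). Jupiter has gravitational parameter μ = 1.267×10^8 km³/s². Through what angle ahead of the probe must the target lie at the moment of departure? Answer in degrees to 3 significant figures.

Semi-major axis of the transfer orbit: a_t = (1.800×10^5 + 1.300×10^6)/2 = 7.400×10^5 km.
The half-period of the transfer ellipse is t = π√(a_t³/μ) = 1.7767×10^5 s.
Target angular speed ω₂ = √(μ/r₂³) = 7.5940×10^-6 rad/s.
Angle swept by the target during transfer: ω₂·t = 1.3492 rad = 77.30°.
Arrival is 180° from departure on the ellipse, so φ = 180° − 77.30° = 103°.

φ = 103°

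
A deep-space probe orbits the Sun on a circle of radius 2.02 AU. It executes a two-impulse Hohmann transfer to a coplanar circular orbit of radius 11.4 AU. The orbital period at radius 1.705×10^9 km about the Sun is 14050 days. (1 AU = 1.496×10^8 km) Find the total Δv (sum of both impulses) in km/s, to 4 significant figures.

Δv = 10.34 km/s

From Kepler's third law T² = 4π²r³/μ at r = 1.705×10^9 km, T = 14050 days = 14050 × 86400 s = 1.21392×10^9 s: μ = 4π²r³/T² = 1.32786×10^11 km³/s².
In km: r₁ = 2.02 × 1.496×10^8 = 3.02192×10^8 km; r₂ = 11.4 × 1.496×10^8 = 1.70544×10^9 km.
The Hohmann ellipse has a_t = (r₁ + r₂)/2 = 1.003816×10^9 km.
Circular speed at r₁: v₁ = √(μ/r₁) = √(1.32786×10^11/3.02192×10^8) = 20.962 km/s.
On the transfer ellipse at r₁, vis-viva equation gives v_p = √[μ(2/r₁ − 1/a_t)] = 27.323 km/s.
First burn Δv₁ = |v_p − v₁| = 6.361 km/s.
At r₂, v₂ = √(μ/r₂) = 8.82385 km/s.
Transfer-orbit speed at r₂: v_a = √[μ(2/r₂ − 1/a_t)] = 4.84142 km/s.
Second burn Δv₂ = |v₂ − v_a| = 3.982 km/s.
Δv = Δv₁ + Δv₂ = 6.361 + 3.982 = 10.34 km/s.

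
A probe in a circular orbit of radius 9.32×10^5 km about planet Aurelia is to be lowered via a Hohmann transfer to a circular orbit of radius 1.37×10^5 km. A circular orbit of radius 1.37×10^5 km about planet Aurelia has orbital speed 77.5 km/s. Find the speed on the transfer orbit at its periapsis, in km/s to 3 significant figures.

From the circular-orbit relation v² = μ/r at r = 1.37×10^5 km: μ = v²r = (77.5)² × 1.37×10^5 = 8.22856×10^8 km³/s².
The Hohmann ellipse has a_t = (r₁ + r₂)/2 = 5.345×10^5 km.
The periapsis of the transfer ellipse is at r = 1.370×10^5 km.
Vis-viva: v = √[μ(2/r − 1/a_t)] = √[8.22856×10^8 × (2/1.370×10^5 − 1/5.345×10^5)] = 102.3 km/s.

v = 102 km/s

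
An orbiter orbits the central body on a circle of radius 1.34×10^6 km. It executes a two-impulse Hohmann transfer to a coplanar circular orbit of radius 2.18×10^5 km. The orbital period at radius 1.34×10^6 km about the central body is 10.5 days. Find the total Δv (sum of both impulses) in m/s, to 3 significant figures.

Δv = 11500 m/s

From Kepler's third law T² = 4π²r³/μ at r = 1.34×10^6 km, T = 10.5 days = 10.5 × 86400 s = 9.072×10^5 s: μ = 4π²r³/T² = 1.15417×10^8 km³/s².
The Hohmann ellipse has a_t = (r₁ + r₂)/2 = 7.790×10^5 km.
At r₁ the circular-orbit speed is v₁ = √(μ/r₁) = 9.281 km/s.
On the transfer ellipse at r₁, v² = μ(2/r − 1/a) gives v_a = √[μ(2/r₁ − 1/a_t)] = 4.910 km/s.
First burn Δv₁ = |v_a − v₁| = 4.371 km/s.
Circular speed at r₂: v₂ = √(μ/r₂) = 23.009 km/s.
Transfer-orbit speed at r₂: v_p = √[μ(2/r₂ − 1/a_t)] = 30.178 km/s.
Second burn Δv₂ = |v₂ − v_p| = 7.169 km/s.
Total Δv = Δv₁ + Δv₂ = 11.54 km/s.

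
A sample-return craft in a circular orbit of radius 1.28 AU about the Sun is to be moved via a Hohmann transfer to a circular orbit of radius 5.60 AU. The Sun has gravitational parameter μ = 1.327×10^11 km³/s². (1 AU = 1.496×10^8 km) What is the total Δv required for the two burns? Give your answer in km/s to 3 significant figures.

Δv = 12.2 km/s

In km: r₁ = 1.28 × 1.496×10^8 = 1.91488×10^8 km; r₂ = 5.60 × 1.496×10^8 = 8.3776×10^8 km.
Semi-major axis of the transfer orbit: a_t = (1.91488×10^8 + 8.3776×10^8)/2 = 5.14624×10^8 km.
At r₁ the circular-orbit speed is v₁ = √(μ/r₁) = 26.325 km/s.
Transfer-orbit speed at r₁ (vis-viva): v_p = √[μ(2/r₁ − 1/a_t)] = 33.588 km/s.
First burn Δv₁ = |v_p − v₁| = 7.263 km/s.
At r₂, v₂ = √(μ/r₂) = 12.58565 km/s.
Transfer-orbit speed at r₂: v_a = √[μ(2/r₂ − 1/a_t)] = 7.677175 km/s.
Second burn Δv₂ = |v₂ − v_a| = 4.908 km/s.
Δv = Δv₁ + Δv₂ = 7.263 + 4.908 = 12.17 km/s.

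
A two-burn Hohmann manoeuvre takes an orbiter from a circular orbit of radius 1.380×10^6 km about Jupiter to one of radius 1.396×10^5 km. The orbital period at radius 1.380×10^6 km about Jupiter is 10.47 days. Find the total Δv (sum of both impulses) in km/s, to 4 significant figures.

From Kepler's third law T² = 4π²r³/μ at r = 1.380×10^6 km, T = 10.47 days = 10.47 × 86400 s = 9.04608×10^5 s: μ = 4π²r³/T² = 1.26787×10^8 km³/s².
The Hohmann ellipse has a_t = (r₁ + r₂)/2 = 7.598×10^5 km.
At r₁ the circular-orbit speed is v₁ = √(μ/r₁) = 9.58514 km/s.
Transfer-orbit speed at r₁ (v² = μ(2/r − 1/a)): v_a = √[μ(2/r₁ − 1/a_t)] = 4.10858 km/s.
First burn Δv₁ = |v_a − v₁| = 5.4766 km/s.
Circular speed at r₂: v₂ = √(μ/r₂) = 30.137 km/s.
Transfer-orbit speed at r₂: v_p = √[μ(2/r₂ − 1/a_t)] = 40.615 km/s.
Second burn Δv₂ = |v₂ − v_p| = 10.478 km/s.
Total Δv = Δv₁ + Δv₂ = 15.95 km/s.

Δv = 15.95 km/s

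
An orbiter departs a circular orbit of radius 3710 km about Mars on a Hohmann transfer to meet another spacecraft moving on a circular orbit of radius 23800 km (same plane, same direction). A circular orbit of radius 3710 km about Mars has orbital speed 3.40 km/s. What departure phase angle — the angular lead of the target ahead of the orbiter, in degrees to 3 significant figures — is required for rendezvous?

From the circular-orbit relation v² = μ/r at r = 3710 km: μ = v²r = (3.40)² × 3710 = 42887.6 km³/s².
The Hohmann ellipse has a_t = (r₁ + r₂)/2 = 13755 km.
Transfer time t = π√(a_t³/μ) = 24472 s.
Target angular speed ω₂ = √(μ/r₂³) = 5.6403×10^-5 rad/s.
Angle swept by the target during transfer: ω₂·t = 1.3803 rad = 79.09°.
The orbiter traverses 180° on the transfer ellipse, so the target must lead by 180° − 79.09° = 101°.

φ = 101°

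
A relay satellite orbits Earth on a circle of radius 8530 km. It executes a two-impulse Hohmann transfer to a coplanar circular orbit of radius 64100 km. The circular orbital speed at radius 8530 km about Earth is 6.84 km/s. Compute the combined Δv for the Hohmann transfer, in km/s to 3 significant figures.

Δv = 3.53 km/s

From the circular-orbit relation v² = μ/r at r = 8530 km: μ = v²r = (6.84)² × 8530 = 3.99081×10^5 km³/s².
Semi-major axis of the transfer orbit: a_t = (8530 + 64100)/2 = 36315 km.
At r₁ the circular-orbit speed is v₁ = √(μ/r₁) = 6.840 km/s.
On the transfer ellipse at r₁, vis-viva equation gives v_p = √[μ(2/r₁ − 1/a_t)] = 9.087 km/s.
First burn Δv₁ = |v_p − v₁| = 2.247 km/s.
Circular speed at r₂: v₂ = √(μ/r₂) = 2.495 km/s.
Transfer-orbit speed at r₂: v_a = √[μ(2/r₂ − 1/a_t)] = 1.209 km/s.
Second burn Δv₂ = |v₂ − v_a| = 1.286 km/s.
Total Δv = Δv₁ + Δv₂ = 3.533 km/s.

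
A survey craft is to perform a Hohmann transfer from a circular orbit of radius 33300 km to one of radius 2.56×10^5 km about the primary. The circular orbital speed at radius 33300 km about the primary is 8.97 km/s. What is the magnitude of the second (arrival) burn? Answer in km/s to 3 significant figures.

Δv₂ = 1.68 km/s

From the circular-orbit relation v² = μ/r at r = 33300 km: μ = v²r = (8.97)² × 33300 = 2.67935×10^6 km³/s².
Transfer-ellipse semi-major axis a_t = (r₁ + r₂)/2 = (33300 + 2.560×10^5)/2 = 1.4465×10^5 km.
On the circular orbit at r = 2.560×10^5 km, v_c = √(μ/r) = 3.235 km/s.
Vis-viva on the transfer ellipse at r = 2.560×10^5 km gives v_t = √[μ(2/r − 1/a_t)] = 1.552 km/s.
Δv₂ = |v_t − v_c| = |1.552 − 3.235| = 1.683 km/s.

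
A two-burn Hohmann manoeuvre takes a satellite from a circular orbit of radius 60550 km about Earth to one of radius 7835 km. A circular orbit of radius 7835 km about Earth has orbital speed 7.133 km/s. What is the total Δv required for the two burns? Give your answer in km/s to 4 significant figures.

Δv = 3.697 km/s

From the circular-orbit relation v² = μ/r at r = 7835 km: μ = v²r = (7.133)² × 7835 = 3.98642×10^5 km³/s².
Semi-major axis of the transfer orbit: a_t = (60550 + 7835)/2 = 34192.5 km.
At r₁ the circular-orbit speed is v₁ = √(μ/r₁) = 2.566 km/s.
Transfer-orbit speed at r₁ (vis-viva equation): v_a = √[μ(2/r₁ − 1/a_t)] = 1.228 km/s.
First burn Δv₁ = |v_a − v₁| = 1.338 km/s.
Circular speed at r₂: v₂ = √(μ/r₂) = 7.133 km/s.
Transfer-orbit speed at r₂: v_p = √[μ(2/r₂ − 1/a_t)] = 9.492 km/s.
Second burn Δv₂ = |v₂ − v_p| = 2.359 km/s.
Total Δv = Δv₁ + Δv₂ = 3.697 km/s.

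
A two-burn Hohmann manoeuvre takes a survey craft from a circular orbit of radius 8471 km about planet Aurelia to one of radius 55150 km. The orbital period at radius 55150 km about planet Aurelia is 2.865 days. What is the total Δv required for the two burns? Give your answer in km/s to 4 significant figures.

From Kepler's third law T² = 4π²r³/μ at r = 55150 km, T = 2.865 days = 2.865 × 86400 s = 2.47536×10^5 s: μ = 4π²r³/T² = 1.08074×10^5 km³/s².
Transfer-ellipse semi-major axis a_t = (r₁ + r₂)/2 = (8471 + 55150)/2 = 31810.5 km.
At r₁ the circular-orbit speed is v₁ = √(μ/r₁) = 3.57184 km/s.
On the transfer ellipse at r₁, vis-viva equation gives v_p = √[μ(2/r₁ − 1/a_t)] = 4.70305 km/s.
First burn Δv₁ = |v_p − v₁| = 1.1312 km/s.
At r₂, v₂ = √(μ/r₂) = 1.39987 km/s.
Transfer-orbit speed at r₂: v_a = √[μ(2/r₂ − 1/a_t)] = 0.722386 km/s.
Second burn Δv₂ = |v₂ − v_a| = 0.67748 km/s.
Total Δv = Δv₁ + Δv₂ = 1.809 km/s.

Δv = 1.809 km/s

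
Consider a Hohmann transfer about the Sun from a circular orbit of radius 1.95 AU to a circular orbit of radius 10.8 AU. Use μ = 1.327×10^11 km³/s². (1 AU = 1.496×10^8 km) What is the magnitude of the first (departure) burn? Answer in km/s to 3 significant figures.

Δv₁ = 6.43 km/s

In km: r₁ = 1.95 × 1.496×10^8 = 2.9172×10^8 km; r₂ = 10.8 × 1.496×10^8 = 1.61568×10^9 km.
Transfer-ellipse semi-major axis a_t = (r₁ + r₂)/2 = (2.9172×10^8 + 1.61568×10^9)/2 = 9.537×10^8 km.
On the circular orbit at r = 2.9172×10^8 km, v_c = √(μ/r) = 21.328 km/s.
Transfer-orbit speed at the same r (vis-viva, a = a_t): v_t = √[μ(2/r − 1/a_t)] = 27.760 km/s.
Δv₁ = |v_t − v_c| = |27.760 − 21.328| = 6.432 km/s.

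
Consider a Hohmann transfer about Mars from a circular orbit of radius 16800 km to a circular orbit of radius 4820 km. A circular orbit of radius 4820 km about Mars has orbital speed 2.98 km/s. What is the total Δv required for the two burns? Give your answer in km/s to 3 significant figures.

Δv = 1.27 km/s

From the circular-orbit relation v² = μ/r at r = 4820 km: μ = v²r = (2.98)² × 4820 = 42803.5 km³/s².
Semi-major axis of the transfer orbit: a_t = (16800 + 4820)/2 = 10810 km.
Circular speed at r₁: v₁ = √(μ/r₁) = √(42803.5/16800) = 1.59619 km/s.
Transfer-orbit speed at r₁ (vis-viva equation): v_a = √[μ(2/r₁ − 1/a_t)] = 1.06585 km/s.
First burn Δv₁ = |v_a − v₁| = 0.5303 km/s.
Circular speed at r₂: v₂ = √(μ/r₂) = 2.980 km/s.
Transfer-orbit speed at r₂: v_p = √[μ(2/r₂ − 1/a_t)] = 3.715 km/s.
Second burn Δv₂ = |v₂ − v_p| = 0.7350 km/s.
Total Δv = Δv₁ + Δv₂ = 1.265 km/s.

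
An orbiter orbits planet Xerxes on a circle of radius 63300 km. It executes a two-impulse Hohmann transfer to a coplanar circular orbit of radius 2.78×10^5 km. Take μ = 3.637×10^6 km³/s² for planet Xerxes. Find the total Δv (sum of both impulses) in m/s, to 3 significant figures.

Transfer-ellipse semi-major axis a_t = (r₁ + r₂)/2 = (63300 + 2.780×10^5)/2 = 1.7065×10^5 km.
At r₁ the circular-orbit speed is v₁ = √(μ/r₁) = 7.580 km/s.
Transfer-orbit speed at r₁ (vis-viva): v_p = √[μ(2/r₁ − 1/a_t)] = 9.675 km/s.
First burn Δv₁ = |v_p − v₁| = 2.095 km/s.
At r₂, v₂ = √(μ/r₂) = 3.617 km/s.
Transfer-orbit speed at r₂: v_a = √[μ(2/r₂ − 1/a_t)] = 2.203 km/s.
Second burn Δv₂ = |v₂ − v_a| = 1.414 km/s.
Total Δv = Δv₁ + Δv₂ = 3.509 km/s.

Δv = 3510 m/s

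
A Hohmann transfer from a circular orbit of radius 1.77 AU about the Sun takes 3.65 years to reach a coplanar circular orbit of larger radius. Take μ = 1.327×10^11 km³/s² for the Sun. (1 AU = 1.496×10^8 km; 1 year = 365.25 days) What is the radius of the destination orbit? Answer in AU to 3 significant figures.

r₂ = 5.76 AU

In km: r₁ = 1.77 × 1.496×10^8 = 2.64792×10^8 km.
Transfer time t = 3.65 years × 365.25 × 86400 s = 1.1518524×10^8 s, and t = π√(a_t³/μ).
So a_t = (μ t²/π²)^(1/3) = (1.327×10^11 × (1.1518524×10^8)² / π²)^(1/3) = 5.6293×10^8 km.
Since a_t = (r₁ + r₂)/2, r₂ = 2a_t − r₁ = 2×5.6293×10^8 − 2.64792×10^8 = 8.61068×10^8 km.
In AU: r₂ = 8.61068×10^8 / 1.496×10^8 = 5.76 AU.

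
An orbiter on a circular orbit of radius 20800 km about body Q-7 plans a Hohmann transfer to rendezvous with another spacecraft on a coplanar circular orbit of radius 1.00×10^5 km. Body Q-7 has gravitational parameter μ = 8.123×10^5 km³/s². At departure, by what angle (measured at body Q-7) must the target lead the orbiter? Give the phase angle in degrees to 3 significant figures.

φ = 95.5°

The Hohmann ellipse has a_t = (r₁ + r₂)/2 = 60400 km.
Transfer time t = π√(a_t³/μ) = 51742 s.
The target's mean motion on its circular orbit is ω₂ = √(μ/r₂³) = 2.8501×10^-5 rad/s.
Angle swept by the target during transfer: ω₂·t = 1.4747 rad = 84.49°.
The orbiter traverses 180° on the transfer ellipse, so the target must lead by 180° − 84.49° = 95.5°.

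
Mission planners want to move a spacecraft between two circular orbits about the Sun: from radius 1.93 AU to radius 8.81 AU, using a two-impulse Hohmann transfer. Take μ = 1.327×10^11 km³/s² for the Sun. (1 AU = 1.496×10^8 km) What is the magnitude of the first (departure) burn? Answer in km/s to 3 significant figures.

Δv₁ = 6.02 km/s

In km: r₁ = 1.93 × 1.496×10^8 = 2.88728×10^8 km; r₂ = 8.81 × 1.496×10^8 = 1.317976×10^9 km.
Semi-major axis of the transfer orbit: a_t = (2.88728×10^8 + 1.317976×10^9)/2 = 8.03352×10^8 km.
Circular speed at r = 2.88728×10^8 km: v_c = √(μ/r) = 21.438 km/s.
Transfer-orbit speed at the same r (vis-viva, a = a_t): v_t = √[μ(2/r − 1/a_t)] = 27.459 km/s.
Δv₁ = |v_t − v_c| = |27.459 − 21.438| = 6.021 km/s.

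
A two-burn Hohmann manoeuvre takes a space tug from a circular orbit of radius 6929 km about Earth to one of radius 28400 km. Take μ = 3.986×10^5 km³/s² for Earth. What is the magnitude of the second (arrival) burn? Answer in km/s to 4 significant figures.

The Hohmann ellipse has a_t = (r₁ + r₂)/2 = 17664.5 km.
On the circular orbit at r = 28400 km, v_c = √(μ/r) = 3.746 km/s.
Transfer-orbit speed at the same r (vis-viva, a = a_t): v_t = √[μ(2/r − 1/a_t)] = 2.346 km/s.
Δv₂ = |v_t − v_c| = |2.346 − 3.746| = 1.400 km/s.

Δv₂ = 1.400 km/s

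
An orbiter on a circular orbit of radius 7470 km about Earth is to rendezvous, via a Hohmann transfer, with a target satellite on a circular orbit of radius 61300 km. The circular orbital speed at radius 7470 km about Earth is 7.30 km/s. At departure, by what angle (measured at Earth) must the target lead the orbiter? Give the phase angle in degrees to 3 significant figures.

φ = 104°

From the circular-orbit relation v² = μ/r at r = 7470 km: μ = v²r = (7.30)² × 7470 = 3.98076×10^5 km³/s².
Semi-major axis of the transfer orbit: a_t = (7470 + 61300)/2 = 34385 km.
The half-period of the transfer ellipse is t = π√(a_t³/μ) = 31750 s.
Target angular speed ω₂ = √(μ/r₂³) = 4.157×10^-5 rad/s.
Angle swept by the target during transfer: ω₂·t = 1.3198 rad = 75.62°.
Arrival is 180° from departure on the ellipse, so φ = 180° − 75.62° = 104°.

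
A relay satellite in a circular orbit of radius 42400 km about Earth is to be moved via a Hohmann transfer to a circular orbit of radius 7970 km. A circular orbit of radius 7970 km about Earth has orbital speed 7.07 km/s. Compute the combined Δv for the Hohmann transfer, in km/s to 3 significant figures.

Δv = 3.44 km/s

From the circular-orbit relation v² = μ/r at r = 7970 km: μ = v²r = (7.07)² × 7970 = 3.98380×10^5 km³/s².
Transfer-ellipse semi-major axis a_t = (r₁ + r₂)/2 = (42400 + 7970)/2 = 25185 km.
Circular speed at r₁: v₁ = √(μ/r₁) = √(3.98380×10^5/42400) = 3.065 km/s.
On the transfer ellipse at r₁, v² = μ(2/r − 1/a) gives v_a = √[μ(2/r₁ − 1/a_t)] = 1.724 km/s.
First burn Δv₁ = |v_a − v₁| = 1.341 km/s.
At r₂, v₂ = √(μ/r₂) = 7.070 km/s.
Transfer-orbit speed at r₂: v_p = √[μ(2/r₂ − 1/a_t)] = 9.173 km/s.
Second burn Δv₂ = |v₂ − v_p| = 2.103 km/s.
Δv = Δv₁ + Δv₂ = 1.341 + 2.103 = 3.444 km/s.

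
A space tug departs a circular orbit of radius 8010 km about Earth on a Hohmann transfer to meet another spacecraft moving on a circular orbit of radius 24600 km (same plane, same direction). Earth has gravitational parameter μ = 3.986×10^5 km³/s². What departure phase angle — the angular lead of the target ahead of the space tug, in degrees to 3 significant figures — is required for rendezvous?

φ = 82.9°

The Hohmann ellipse has a_t = (r₁ + r₂)/2 = 16305 km.
Transfer time t = π√(a_t³/μ) = 10360 s.
The target's mean motion on its circular orbit is ω₂ = √(μ/r₂³) = 1.6363×10^-4 rad/s.
Angle swept by the target during transfer: ω₂·t = 1.6952 rad = 97.13°.
The space tug traverses 180° on the transfer ellipse, so the target must lead by 180° − 97.13° = 82.9°.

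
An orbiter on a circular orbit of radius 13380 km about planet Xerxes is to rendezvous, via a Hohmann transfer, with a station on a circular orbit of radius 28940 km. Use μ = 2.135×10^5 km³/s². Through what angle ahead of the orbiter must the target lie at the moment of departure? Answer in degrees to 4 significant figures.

Transfer-ellipse semi-major axis a_t = (r₁ + r₂)/2 = (13380 + 28940)/2 = 21160 km.
Transfer time t = π√(a_t³/μ) = 20928 s.
The target's mean motion on its circular orbit is ω₂ = √(μ/r₂³) = 9.3854×10^-5 rad/s.
Angle swept by the target during transfer: ω₂·t = 1.9642 rad = 112.54°.
Arrival is 180° from departure on the ellipse, so φ = 180° − 112.54° = 67.46°.

φ = 67.46°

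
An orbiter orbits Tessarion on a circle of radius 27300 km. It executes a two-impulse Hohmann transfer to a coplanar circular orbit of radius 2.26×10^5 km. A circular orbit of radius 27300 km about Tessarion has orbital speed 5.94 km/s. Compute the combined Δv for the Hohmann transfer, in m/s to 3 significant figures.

From the circular-orbit relation v² = μ/r at r = 27300 km: μ = v²r = (5.94)² × 27300 = 9.63242×10^5 km³/s².
Semi-major axis of the transfer orbit: a_t = (27300 + 2.260×10^5)/2 = 1.2665×10^5 km.
Circular speed at r₁: v₁ = √(μ/r₁) = √(9.63242×10^5/27300) = 5.940 km/s.
On the transfer ellipse at r₁, vis-viva equation gives v_p = √[μ(2/r₁ − 1/a_t)] = 7.935 km/s.
First burn Δv₁ = |v_p − v₁| = 1.995 km/s.
Circular speed at r₂: v₂ = √(μ/r₂) = 2.0645 km/s.
Transfer-orbit speed at r₂: v_a = √[μ(2/r₂ − 1/a_t)] = 0.95850 km/s.
Second burn Δv₂ = |v₂ − v_a| = 1.106 km/s.
Δv = Δv₁ + Δv₂ = 1.995 + 1.106 = 3.101 km/s.

Δv = 3100 m/s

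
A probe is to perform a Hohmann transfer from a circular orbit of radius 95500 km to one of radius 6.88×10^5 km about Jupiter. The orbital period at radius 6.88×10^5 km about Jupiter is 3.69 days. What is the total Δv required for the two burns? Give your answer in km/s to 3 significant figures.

Δv = 18.7 km/s

From Kepler's third law T² = 4π²r³/μ at r = 6.88×10^5 km, T = 3.69 days = 3.69 × 86400 s = 3.18816×10^5 s: μ = 4π²r³/T² = 1.26487×10^8 km³/s².
The Hohmann ellipse has a_t = (r₁ + r₂)/2 = 3.9175×10^5 km.
At r₁ the circular-orbit speed is v₁ = √(μ/r₁) = 36.39 km/s.
Transfer-orbit speed at r₁ (vis-viva): v_p = √[μ(2/r₁ − 1/a_t)] = 48.23 km/s.
First burn Δv₁ = |v_p − v₁| = 11.84 km/s.
At r₂, v₂ = √(μ/r₂) = 13.559 km/s.
Transfer-orbit speed at r₂: v_a = √[μ(2/r₂ − 1/a_t)] = 6.6946 km/s.
Second burn Δv₂ = |v₂ − v_a| = 6.864 km/s.
Total Δv = Δv₁ + Δv₂ = 18.70 km/s.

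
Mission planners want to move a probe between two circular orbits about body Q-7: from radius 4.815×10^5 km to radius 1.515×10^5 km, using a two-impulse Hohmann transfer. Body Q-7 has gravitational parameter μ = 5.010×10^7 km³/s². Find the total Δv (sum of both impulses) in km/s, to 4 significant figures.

Semi-major axis of the transfer orbit: a_t = (4.815×10^5 + 1.515×10^5)/2 = 3.165×10^5 km.
Circular speed at r₁: v₁ = √(μ/r₁) = √(5.010×10^7/4.815×10^5) = 10.20 km/s.
Transfer-orbit speed at r₁ (v² = μ(2/r − 1/a)): v_a = √[μ(2/r₁ − 1/a_t)] = 7.057 km/s.
First burn Δv₁ = |v_a − v₁| = 3.143 km/s.
At r₂, v₂ = √(μ/r₂) = 18.185 km/s.
Transfer-orbit speed at r₂: v_p = √[μ(2/r₂ − 1/a_t)] = 22.430 km/s.
Second burn Δv₂ = |v₂ − v_p| = 4.245 km/s.
Total Δv = Δv₁ + Δv₂ = 7.388 km/s.

Δv = 7.388 km/s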